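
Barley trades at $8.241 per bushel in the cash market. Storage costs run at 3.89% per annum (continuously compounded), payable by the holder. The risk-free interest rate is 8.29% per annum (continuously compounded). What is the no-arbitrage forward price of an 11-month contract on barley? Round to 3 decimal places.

Net carry = r + u − y = 0.0829 + 0.0389 − 0.0000 = 0.1218
F = S·e^((r+u−y)T) = 8.241 · e^(0.1218 × 11/12) = 8.241 · e^0.111650
= 8.241 × 1.118121 = $9.214 per bushel

$9.214 per bushel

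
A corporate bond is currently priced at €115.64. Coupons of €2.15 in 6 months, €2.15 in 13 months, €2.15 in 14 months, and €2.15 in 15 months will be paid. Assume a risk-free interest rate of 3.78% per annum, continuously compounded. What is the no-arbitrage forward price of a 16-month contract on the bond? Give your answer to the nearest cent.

PV(coupons) I = 2.15·e^(−0.0378·6/12) + 2.15·e^(−0.0378·13/12) + 2.15·e^(−0.0378·14/12) + 2.15·e^(−0.0378·15/12)
I = 2.1097 + 2.0637 + 2.0572 + 2.0508 = 8.2814
F = (S − I)·e^(rT) = (115.64 − 8.2814) · e^(0.0378·16/12)
= 107.3586 · e^0.050400 = 107.3586 × 1.051692 = €112.91

€112.91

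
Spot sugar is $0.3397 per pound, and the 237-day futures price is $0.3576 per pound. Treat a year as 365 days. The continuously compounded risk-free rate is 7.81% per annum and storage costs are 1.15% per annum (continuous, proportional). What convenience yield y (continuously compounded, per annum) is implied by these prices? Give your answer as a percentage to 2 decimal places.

F = S·e^((r+u−y)T) ⇒ (r+u−y) = ln(F/S)/T
ln(0.3576/0.3397) = 0.051352; /T ⇒ 0.079086
y = r + u − ln(F/S)/T = 0.0781 + 0.0115 − 0.079086 = 0.010514
y = 1.05%

1.05%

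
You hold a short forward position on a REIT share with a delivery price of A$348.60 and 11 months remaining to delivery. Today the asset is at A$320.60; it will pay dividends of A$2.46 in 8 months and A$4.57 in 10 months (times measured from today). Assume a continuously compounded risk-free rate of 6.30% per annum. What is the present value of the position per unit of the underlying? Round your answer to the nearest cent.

PV(remaining dividends) I = 2.46·e^(−0.0630·8/12) + 4.57·e^(−0.0630·10/12) = 6.6951
Current forward F = (S − I)·e^(rT) = (320.60 − 6.6951)·e^(0.0630·11/12) = 313.9049 × 1.059450 = 332.5665
Value (long) = (F − K)·e^(−rT) = (332.5665 − 348.60) × 0.943886 = -15.1338
Short position value = −(long value) = A$15.13

A$15.13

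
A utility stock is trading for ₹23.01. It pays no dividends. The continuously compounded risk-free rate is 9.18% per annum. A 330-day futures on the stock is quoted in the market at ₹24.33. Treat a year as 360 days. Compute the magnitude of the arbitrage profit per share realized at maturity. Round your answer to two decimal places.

₹0.70 per share

Fair futures: F* = S·e^(carry·T), with carry = r = 0.0918
F* = 23.01 · e^(0.0918 × 330/360) = 23.01 · e^0.084150 = 23.01 × 1.087792 = ₹25.0301
Market ₹24.33 < fair ₹25.0301: forward underpriced → reverse cash-and-carry (short spot, go long the forward).
At maturity, profit = |F_mkt − F*| = |24.33 − 25.0301| = ₹0.70 per share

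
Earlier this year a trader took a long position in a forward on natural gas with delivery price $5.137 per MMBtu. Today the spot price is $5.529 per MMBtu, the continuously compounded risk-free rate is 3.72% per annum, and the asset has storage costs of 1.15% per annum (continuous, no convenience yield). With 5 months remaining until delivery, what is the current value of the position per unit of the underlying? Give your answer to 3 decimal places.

Current fair forward for the remaining 5 months: F = S·e^((r + u)·T), (r + u) = 0.0372 + 0.0115 = 0.0487
F = 5.529 · e^(0.0487 × 5/12) = 5.529 × 1.020499 = 5.6423
Value of long forward = (F − K)·e^(−rT) = (5.6423 − 5.137) · e^(−0.0372·5/12)
= 0.5053 × 0.984620 = 0.498

$0.498 per MMBtu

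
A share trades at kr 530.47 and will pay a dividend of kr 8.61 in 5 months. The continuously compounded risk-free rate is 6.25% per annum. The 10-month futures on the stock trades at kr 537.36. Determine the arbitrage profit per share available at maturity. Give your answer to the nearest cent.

kr 12.63 per share

PV(dividends) I = 8.61·e^(−0.0625·5/12) = 8.3887
Fair futures F* = (S − I)·e^(rT) = (530.47 − 8.3887)·e^0.052083 = 522.0813 × 1.053463 = 549.9933
Market kr 537.36 < fair 549.9933: forward underpriced → reverse cash-and-carry (short the stock, invest proceeds at r, pay the dividends, go long the forward).
Profit at T = |F_mkt − F*| = |537.36 − 549.9933| = kr 12.63 per share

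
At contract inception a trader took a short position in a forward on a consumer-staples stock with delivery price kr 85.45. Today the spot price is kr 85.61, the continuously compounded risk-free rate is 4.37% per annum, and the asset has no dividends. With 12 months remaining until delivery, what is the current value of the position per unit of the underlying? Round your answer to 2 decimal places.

Current fair forward for the remaining 12 months: F = S·e^(r·T), r = 0.0437
F = 85.61 · e^(0.0437 × 12/12) = 85.61 × 1.044669 = 89.4341
Value of long forward = (F − K)·e^(−rT) = (89.4341 − 85.45) · e^(−0.0437·12/12)
= 3.9841 × 0.957241 = 3.81
Short position value = −(long value) = -kr 3.81

-kr 3.81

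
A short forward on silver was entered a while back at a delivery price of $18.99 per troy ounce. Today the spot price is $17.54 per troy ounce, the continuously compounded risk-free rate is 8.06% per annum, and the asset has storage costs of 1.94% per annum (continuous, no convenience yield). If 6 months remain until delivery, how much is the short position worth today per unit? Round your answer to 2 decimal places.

$0.53 per troy ounce

Current fair forward for the remaining 6 months: F = S·e^((r + u)·T), (r + u) = 0.0806 + 0.0194 = 0.1000
F = 17.54 · e^(0.1000 × 6/12) = 17.54 × 1.051271 = 18.4393
Value of long forward = (F − K)·e^(−rT) = (18.4393 − 18.99) · e^(−0.0806·6/12)
= -0.5507 × 0.960501 = -0.53
Short position value = −(long value) = $0.53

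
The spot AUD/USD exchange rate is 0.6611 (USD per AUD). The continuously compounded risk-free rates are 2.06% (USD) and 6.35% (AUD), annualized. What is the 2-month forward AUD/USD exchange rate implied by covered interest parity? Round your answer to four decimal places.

0.6564

F = S·e^((r_USD − r_AUD)T) = 0.6611 · e^((0.0206 − 0.0635) × 2/12)
= 0.6611 · e^-0.007150 = 0.6611 × 0.992876
F = 0.6564 USD per AUD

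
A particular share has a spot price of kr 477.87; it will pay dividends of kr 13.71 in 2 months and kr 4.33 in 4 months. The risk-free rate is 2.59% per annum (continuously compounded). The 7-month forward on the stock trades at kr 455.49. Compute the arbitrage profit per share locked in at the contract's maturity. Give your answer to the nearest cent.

kr 11.44 per share

PV(dividends) I = 13.71·e^(−0.0259·2/12) + 4.33·e^(−0.0259·4/12) = 17.9437
Fair forward F* = (S − I)·e^(rT) = (477.87 − 17.9437)·e^0.015108 = 459.9263 × 1.015223 = 466.9278
Market kr 455.49 < fair 466.9278: forward underpriced → reverse cash-and-carry (short the stock, invest proceeds at r, pay the dividends, go long the forward).
Profit at T = |F_mkt − F*| = |455.49 − 466.9278| = kr 11.44 per share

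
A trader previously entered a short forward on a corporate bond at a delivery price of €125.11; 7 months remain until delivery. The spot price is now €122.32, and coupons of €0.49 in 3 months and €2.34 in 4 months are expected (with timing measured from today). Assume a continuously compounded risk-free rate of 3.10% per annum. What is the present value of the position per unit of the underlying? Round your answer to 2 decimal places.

PV(remaining coupons) I = 0.49·e^(−0.0310·3/12) + 2.34·e^(−0.0310·4/12) = 2.8022
Current forward F = (S − I)·e^(rT) = (122.32 − 2.8022)·e^(0.0310·7/12) = 119.5178 × 1.018248 = 121.6988
Value (long) = (F − K)·e^(−rT) = (121.6988 − 125.11) × 0.982079 = -3.3501
Short position value = −(long value) = €3.35

€3.35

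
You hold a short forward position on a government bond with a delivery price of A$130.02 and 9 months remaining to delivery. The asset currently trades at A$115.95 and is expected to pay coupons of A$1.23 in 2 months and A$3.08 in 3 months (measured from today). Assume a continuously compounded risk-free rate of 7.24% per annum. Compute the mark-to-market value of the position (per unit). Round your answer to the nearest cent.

A$11.44

PV(remaining coupons) I = 1.23·e^(−0.0724·2/12) + 3.08·e^(−0.0724·3/12) = 4.2400
Current forward F = (S − I)·e^(rT) = (115.95 − 4.2400)·e^(0.0724·9/12) = 111.7100 × 1.055801 = 117.9435
Value (long) = (F − K)·e^(−rT) = (117.9435 − 130.02) × 0.947148 = -11.4382
Short position value = −(long value) = A$11.44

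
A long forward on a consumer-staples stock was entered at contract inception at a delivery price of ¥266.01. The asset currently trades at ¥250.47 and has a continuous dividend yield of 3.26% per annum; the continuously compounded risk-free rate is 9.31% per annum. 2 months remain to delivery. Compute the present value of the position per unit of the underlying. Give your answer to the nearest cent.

Current fair forward for the remaining 2 months: F = S·e^((r − q)·T), (r − q) = 0.0931 − 0.0326 = 0.0605
F = 250.47 · e^(0.0605 × 2/12) = 250.47 × 1.010134 = 253.0083
Value of long forward = (F − K)·e^(−rT) = (253.0083 − 266.01) · e^(−0.0931·2/12)
= -13.0017 × 0.984603 = -12.80

-¥12.80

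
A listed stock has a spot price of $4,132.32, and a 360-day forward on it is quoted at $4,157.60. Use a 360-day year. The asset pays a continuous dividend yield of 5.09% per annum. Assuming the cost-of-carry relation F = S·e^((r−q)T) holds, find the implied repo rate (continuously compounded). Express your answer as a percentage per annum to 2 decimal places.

5.70%

From F = S·e^((r−q)T): (r − q) = ln(F/S)/T
ln(4157.60/4132.32) = ln(1.006118) = 0.006099
(r − q) = 0.006099 / (360/360) = 0.006099
r = ln(F/S)/T + q = 0.006099 + 0.0509 = 0.056999
r = 5.70%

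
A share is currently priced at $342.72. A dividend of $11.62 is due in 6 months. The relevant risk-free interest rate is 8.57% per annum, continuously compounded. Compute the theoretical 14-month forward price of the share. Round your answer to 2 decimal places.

PV(dividends) I = 11.62·e^(−0.0857·6/12)
I = 11.1326
F = (S − I)·e^(rT) = (342.72 − 11.1326) · e^(0.0857·14/12)
= 331.5874 · e^0.099983 = 331.5874 × 1.105152 = $366.45

$366.45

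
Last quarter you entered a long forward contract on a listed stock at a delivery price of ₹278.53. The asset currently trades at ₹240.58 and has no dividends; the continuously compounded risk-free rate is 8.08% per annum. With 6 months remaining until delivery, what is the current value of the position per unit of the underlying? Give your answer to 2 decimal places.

Current fair forward for the remaining 6 months: F = S·e^(r·T), r = 0.0808
F = 240.58 · e^(0.0808 × 6/12) = 240.58 × 1.041227 = 250.4984
Value of long forward = (F − K)·e^(−rT) = (250.4984 − 278.53) · e^(−0.0808·6/12)
= -28.0316 × 0.960405 = -26.92

-₹26.92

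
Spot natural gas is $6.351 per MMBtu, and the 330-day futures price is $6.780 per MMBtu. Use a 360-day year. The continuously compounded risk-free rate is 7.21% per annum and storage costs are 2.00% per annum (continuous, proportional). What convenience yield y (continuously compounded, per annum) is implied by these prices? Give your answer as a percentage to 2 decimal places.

F = S·e^((r+u−y)T) ⇒ (r+u−y) = ln(F/S)/T
ln(6.780/6.351) = 0.065365; /T ⇒ 0.071307
y = r + u − ln(F/S)/T = 0.0721 + 0.0200 − 0.071307 = 0.020793
y = 2.08%

2.08%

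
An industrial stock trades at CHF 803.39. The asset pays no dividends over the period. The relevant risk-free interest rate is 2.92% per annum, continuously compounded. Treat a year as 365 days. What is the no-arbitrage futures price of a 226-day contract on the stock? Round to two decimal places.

CHF 818.05

F = S·e^(rT) = 803.39 · e^(0.0292 × 226/365)
= 803.39 · e^0.018080 = 803.39 × 1.018244
F = CHF 818.05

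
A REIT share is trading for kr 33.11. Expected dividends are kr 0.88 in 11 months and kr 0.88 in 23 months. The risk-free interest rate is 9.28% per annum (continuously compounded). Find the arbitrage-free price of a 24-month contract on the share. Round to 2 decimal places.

PV(dividends) I = 0.88·e^(−0.0928·11/12) + 0.88·e^(−0.0928·23/12)
I = 0.8082 + 0.7366 = 1.5448
F = (S − I)·e^(rT) = (33.11 − 1.5448) · e^(0.0928·24/12)
= 31.5652 · e^0.185600 = 31.5652 × 1.203941 = kr 38.00

kr 38.00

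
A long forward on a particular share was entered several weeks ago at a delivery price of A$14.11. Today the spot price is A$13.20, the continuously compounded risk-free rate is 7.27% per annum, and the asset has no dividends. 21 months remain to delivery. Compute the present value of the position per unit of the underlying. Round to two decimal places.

Current fair forward for the remaining 21 months: F = S·e^(r·T), r = 0.0727
F = 13.20 · e^(0.0727 × 21/12) = 13.20 × 1.135673 = 14.9909
Value of long forward = (F − K)·e^(−rT) = (14.9909 − 14.11) · e^(−0.0727·21/12)
= 0.8809 × 0.880536 = 0.78

A$0.78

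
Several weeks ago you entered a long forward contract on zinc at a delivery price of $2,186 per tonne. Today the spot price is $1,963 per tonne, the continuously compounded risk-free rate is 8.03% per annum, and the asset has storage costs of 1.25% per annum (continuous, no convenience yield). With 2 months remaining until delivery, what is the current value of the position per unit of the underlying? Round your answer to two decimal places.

Current fair forward for the remaining 2 months: F = S·e^((r + u)·T), (r + u) = 0.0803 + 0.0125 = 0.0928
F = 1963 · e^(0.0928 × 2/12) = 1963 × 1.01558689 = 1993.5971
Value of long forward = (F − K)·e^(−rT) = (1993.5971 − 2186) · e^(−0.0803·2/12)
= -192.4029 × 0.98670583 = -189.85

-$189.85 per tonne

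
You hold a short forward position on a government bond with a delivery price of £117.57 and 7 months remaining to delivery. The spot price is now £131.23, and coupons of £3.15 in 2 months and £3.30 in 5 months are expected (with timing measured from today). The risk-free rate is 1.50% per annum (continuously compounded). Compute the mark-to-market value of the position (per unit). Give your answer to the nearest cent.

-£8.26

PV(remaining coupons) I = 3.15·e^(−0.0150·2/12) + 3.30·e^(−0.0150·5/12) = 6.4216
Current forward F = (S − I)·e^(rT) = (131.23 − 6.4216)·e^(0.0150·7/12) = 124.8084 × 1.008788 = 125.9052
Value (long) = (F − K)·e^(−rT) = (125.9052 − 117.57) × 0.991288 = 8.2626
Short position value = −(long value) = -£8.26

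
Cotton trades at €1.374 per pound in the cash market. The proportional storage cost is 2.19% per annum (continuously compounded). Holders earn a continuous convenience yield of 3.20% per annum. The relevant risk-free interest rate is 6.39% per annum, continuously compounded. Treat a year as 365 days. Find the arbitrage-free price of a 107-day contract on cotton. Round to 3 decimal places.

Net carry = r + u − y = 0.0639 + 0.0219 − 0.0320 = 0.0538
F = S·e^((r+u−y)T) = 1.374 · e^(0.0538 × 107/365) = 1.374 · e^0.015772
= 1.374 × 1.015897 = €1.396 per pound

€1.396 per pound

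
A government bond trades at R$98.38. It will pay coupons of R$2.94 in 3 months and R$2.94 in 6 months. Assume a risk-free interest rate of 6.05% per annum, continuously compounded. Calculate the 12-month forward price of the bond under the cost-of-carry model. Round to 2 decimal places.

R$98.41

PV(coupons) I = 2.94·e^(−0.0605·3/12) + 2.94·e^(−0.0605·6/12)
I = 2.8959 + 2.8524 = 5.7483
F = (S − I)·e^(rT) = (98.38 − 5.7483) · e^(0.0605·12/12)
= 92.6317 · e^0.060500 = 92.6317 × 1.062368 = R$98.41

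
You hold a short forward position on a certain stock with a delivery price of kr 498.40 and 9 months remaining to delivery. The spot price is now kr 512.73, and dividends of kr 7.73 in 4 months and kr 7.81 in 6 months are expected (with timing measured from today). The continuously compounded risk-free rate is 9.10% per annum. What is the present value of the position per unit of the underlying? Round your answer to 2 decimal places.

PV(remaining dividends) I = 7.73·e^(−0.0910·4/12) + 7.81·e^(−0.0910·6/12) = 14.9617
Current forward F = (S − I)·e^(rT) = (512.73 − 14.9617)·e^(0.0910·9/12) = 497.7683 × 1.070633 = 532.9272
Value (long) = (F − K)·e^(−rT) = (532.9272 − 498.40) × 0.934027 = 32.2493
Short position value = −(long value) = -kr 32.25

-kr 32.25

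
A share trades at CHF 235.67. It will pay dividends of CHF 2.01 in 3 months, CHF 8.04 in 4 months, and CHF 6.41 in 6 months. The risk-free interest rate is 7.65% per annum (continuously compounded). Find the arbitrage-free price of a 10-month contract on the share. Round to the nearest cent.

PV(dividends) I = 2.01·e^(−0.0765·3/12) + 8.04·e^(−0.0765·4/12) + 6.41·e^(−0.0765·6/12)
I = 1.9719 + 7.8376 + 6.1694 = 15.9789
F = (S − I)·e^(rT) = (235.67 − 15.9789) · e^(0.0765·10/12)
= 219.6911 · e^0.063750 = 219.6911 × 1.065826 = CHF 234.15

CHF 234.15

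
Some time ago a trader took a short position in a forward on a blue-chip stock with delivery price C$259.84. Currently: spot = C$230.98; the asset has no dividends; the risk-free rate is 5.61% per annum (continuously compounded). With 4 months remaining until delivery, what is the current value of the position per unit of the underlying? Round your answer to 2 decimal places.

C$24.05

Current fair forward for the remaining 4 months: F = S·e^(r·T), r = 0.0561
F = 230.98 · e^(0.0561 × 4/12) = 230.98 × 1.018876 = 235.3400
Value of long forward = (F − K)·e^(−rT) = (235.3400 − 259.84) · e^(−0.0561·4/12)
= -24.5000 × 0.981474 = -24.05
Short position value = −(long value) = C$24.05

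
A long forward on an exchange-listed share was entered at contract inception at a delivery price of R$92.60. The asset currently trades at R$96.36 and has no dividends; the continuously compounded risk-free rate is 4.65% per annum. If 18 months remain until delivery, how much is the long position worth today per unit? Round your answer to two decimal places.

Current fair forward for the remaining 18 months: F = S·e^(r·T), r = 0.0465
F = 96.36 · e^(0.0465 × 18/12) = 96.36 × 1.072240 = 103.3210
Value of long forward = (F − K)·e^(−rT) = (103.3210 − 92.60) · e^(−0.0465·18/12)
= 10.7210 × 0.932627 = 10.00

R$10.00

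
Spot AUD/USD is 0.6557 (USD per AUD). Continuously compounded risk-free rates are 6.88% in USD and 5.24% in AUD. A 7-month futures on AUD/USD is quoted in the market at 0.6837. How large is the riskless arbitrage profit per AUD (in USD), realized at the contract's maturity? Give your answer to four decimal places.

Fair futures: F* = S·e^(carry·T), with carry = (r_USD − r_AUD) = 0.0688 − 0.0524 = 0.0164
F* = 0.6557 · e^(0.0164 × 7/12) = 0.6557 · e^0.009567 = 0.6557 × 1.009613 = 0.6620
Market 0.6837 > fair 0.6620: forward overpriced → cash-and-carry (buy spot, short the forward).
At maturity, profit = |F_mkt − F*| = |0.6837 − 0.6620| = 0.0217 per AUD (in USD)

0.0217 per AUD (in USD)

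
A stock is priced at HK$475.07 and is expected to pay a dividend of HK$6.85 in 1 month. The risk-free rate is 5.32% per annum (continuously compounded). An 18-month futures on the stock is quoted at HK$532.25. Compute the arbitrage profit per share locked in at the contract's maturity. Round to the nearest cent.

HK$25.10 per share

PV(dividends) I = 6.85·e^(−0.0532·1/12) = 6.8197
Fair futures F* = (S − I)·e^(rT) = (475.07 − 6.8197)·e^0.079800 = 468.2503 × 1.083070 = 507.1479
Market HK$532.25 > fair 507.1479: forward overpriced → cash-and-carry (borrow at r, buy the stock and collect the dividends, short the forward).
Profit at T = |F_mkt − F*| = |532.25 − 507.1479| = HK$25.10 per share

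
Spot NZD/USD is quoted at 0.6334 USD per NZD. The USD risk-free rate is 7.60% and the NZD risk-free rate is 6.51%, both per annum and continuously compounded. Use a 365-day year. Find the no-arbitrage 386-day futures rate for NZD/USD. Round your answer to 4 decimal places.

0.6407

F = S·e^((r_USD − r_NZD)T) = 0.6334 · e^((0.0760 − 0.0651) × 386/365)
= 0.6334 · e^0.011527 = 0.6334 × 1.011594
F = 0.6407 USD per NZD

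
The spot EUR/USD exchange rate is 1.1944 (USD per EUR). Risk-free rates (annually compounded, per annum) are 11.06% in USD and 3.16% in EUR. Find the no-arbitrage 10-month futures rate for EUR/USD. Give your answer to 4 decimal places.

1.2702

By covered interest parity, F = S · (1+r_USD)^T / (1+r_EUR)^T
= 1.1944 × 1.091352 / 1.026265 = 1.1944 × 1.063421
F = 1.2702 USD per EUR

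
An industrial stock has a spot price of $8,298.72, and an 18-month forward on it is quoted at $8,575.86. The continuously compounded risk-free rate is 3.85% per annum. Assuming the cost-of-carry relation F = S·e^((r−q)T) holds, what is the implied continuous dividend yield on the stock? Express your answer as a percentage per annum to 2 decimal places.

From F = S·e^((r−q)T): (r − q) = ln(F/S)/T
ln(8575.86/8298.72) = ln(1.033396) = 0.032850
(r − q) = 0.032850 / (18/12) = 0.021900
q = r − ln(F/S)/T = 0.0385 − 0.021900 = 0.016600
q = 1.66%

1.66%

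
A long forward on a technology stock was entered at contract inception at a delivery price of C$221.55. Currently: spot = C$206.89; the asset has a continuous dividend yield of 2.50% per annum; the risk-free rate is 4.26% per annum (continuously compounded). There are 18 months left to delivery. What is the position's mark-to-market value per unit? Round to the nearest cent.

Current fair forward for the remaining 18 months: F = S·e^((r − q)·T), (r − q) = 0.0426 − 0.0250 = 0.0176
F = 206.89 · e^(0.0176 × 18/12) = 206.89 × 1.026752 = 212.4247
Value of long forward = (F − K)·e^(−rT) = (212.4247 − 221.55) · e^(−0.0426·18/12)
= -9.1253 × 0.938099 = -8.56

-C$8.56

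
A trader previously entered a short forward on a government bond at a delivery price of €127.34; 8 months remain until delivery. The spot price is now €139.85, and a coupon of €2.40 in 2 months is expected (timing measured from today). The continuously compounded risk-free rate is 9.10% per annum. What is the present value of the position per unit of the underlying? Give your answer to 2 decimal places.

PV(remaining coupons) I = 2.40·e^(−0.0910·2/12) = 2.3639
Current forward F = (S − I)·e^(rT) = (139.85 − 2.3639)·e^(0.0910·8/12) = 137.4861 × 1.062545 = 146.0852
Value (long) = (F − K)·e^(−rT) = (146.0852 − 127.34) × 0.941137 = 17.6418
Short position value = −(long value) = -€17.64

-€17.64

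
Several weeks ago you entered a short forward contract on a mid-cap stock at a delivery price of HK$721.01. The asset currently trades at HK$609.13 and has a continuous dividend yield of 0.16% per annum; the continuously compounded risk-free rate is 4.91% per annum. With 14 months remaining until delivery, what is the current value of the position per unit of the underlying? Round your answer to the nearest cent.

HK$72.87

Current fair forward for the remaining 14 months: F = S·e^((r − q)·T), (r − q) = 0.0491 − 0.0016 = 0.0475
F = 609.13 · e^(0.0475 × 14/12) = 609.13 × 1.056981 = 643.8388
Value of long forward = (F − K)·e^(−rT) = (643.8388 − 721.01) · e^(−0.0491·14/12)
= -77.1712 × 0.944326 = -72.87
Short position value = −(long value) = HK$72.87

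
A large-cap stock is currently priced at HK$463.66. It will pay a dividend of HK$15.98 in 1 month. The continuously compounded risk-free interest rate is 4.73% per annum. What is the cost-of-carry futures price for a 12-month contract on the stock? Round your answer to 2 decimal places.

HK$469.43

PV(dividends) I = 15.98·e^(−0.0473·1/12)
I = 15.9171
F = (S − I)·e^(rT) = (463.66 − 15.9171) · e^(0.0473·12/12)
= 447.7429 · e^0.047300 = 447.7429 × 1.048436 = HK$469.43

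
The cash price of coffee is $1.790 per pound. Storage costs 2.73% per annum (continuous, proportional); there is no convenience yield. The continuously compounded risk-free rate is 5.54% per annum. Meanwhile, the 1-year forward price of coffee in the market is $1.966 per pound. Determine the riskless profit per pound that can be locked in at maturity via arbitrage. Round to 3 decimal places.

Fair forward: F* = S·e^(carry·T), with carry = (r + u) = 0.0554 + 0.0273 = 0.0827
F* = 1.790 · e^(0.0827 × 1) = 1.790 · e^0.082700 = 1.790 × 1.086216 = $1.9443
Market $1.966 > fair $1.9443: forward overpriced → cash-and-carry (buy spot, short the forward).
At maturity, profit = |F_mkt − F*| = |1.966 − 1.9443| = $0.022 per pound

$0.022 per pound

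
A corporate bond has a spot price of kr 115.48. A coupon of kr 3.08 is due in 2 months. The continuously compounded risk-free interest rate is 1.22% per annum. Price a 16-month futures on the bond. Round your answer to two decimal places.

PV(coupons) I = 3.08·e^(−0.0122·2/12)
I = 3.0737
F = (S − I)·e^(rT) = (115.48 − 3.0737) · e^(0.0122·16/12)
= 112.4063 · e^0.016267 = 112.4063 × 1.016400 = kr 114.25

kr 114.25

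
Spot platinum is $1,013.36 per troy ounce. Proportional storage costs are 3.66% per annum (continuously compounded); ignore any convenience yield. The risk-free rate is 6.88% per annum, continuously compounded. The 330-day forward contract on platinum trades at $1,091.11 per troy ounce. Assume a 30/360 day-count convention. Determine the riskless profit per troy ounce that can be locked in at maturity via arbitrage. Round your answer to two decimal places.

$25.04 per troy ounce

Fair forward: F* = S·e^(carry·T), with carry = (r + u) = 0.0688 + 0.0366 = 0.1054
F* = 1013.36 · e^(0.1054 × 330/360) = 1013.36 · e^0.09661667 = 1013.36 × 1.10143808 = $1116.1533
Market $1091.11 < fair $1116.1533: forward underpriced → reverse cash-and-carry (short spot, go long the forward).
At maturity, profit = |F_mkt − F*| = |1091.11 − 1116.1533| = $25.04 per troy ounce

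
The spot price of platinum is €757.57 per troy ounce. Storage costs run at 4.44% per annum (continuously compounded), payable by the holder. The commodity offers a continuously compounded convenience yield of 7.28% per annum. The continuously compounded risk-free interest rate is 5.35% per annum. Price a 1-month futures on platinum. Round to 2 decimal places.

Net carry = r + u − y = 0.0535 + 0.0444 − 0.0728 = 0.0251
F = S·e^((r+u−y)T) = 757.57 · e^(0.0251 × 1/12) = 757.57 · e^0.002092
= 757.57 × 1.002094 = €759.16 per troy ounce

€759.16 per troy ounce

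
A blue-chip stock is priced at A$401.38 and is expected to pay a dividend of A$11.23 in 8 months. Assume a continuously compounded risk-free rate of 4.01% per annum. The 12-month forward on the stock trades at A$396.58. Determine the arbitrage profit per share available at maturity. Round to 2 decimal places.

PV(dividends) I = 11.23·e^(−0.0401·8/12) = 10.9338
Fair forward F* = (S − I)·e^(rT) = (401.38 − 10.9338)·e^0.040100 = 390.4462 × 1.040915 = 406.4213
Market A$396.58 < fair 406.4213: forward underpriced → reverse cash-and-carry (short the stock, invest proceeds at r, pay the dividends, go long the forward).
Profit at T = |F_mkt − F*| = |396.58 − 406.4213| = A$9.84 per share

A$9.84 per share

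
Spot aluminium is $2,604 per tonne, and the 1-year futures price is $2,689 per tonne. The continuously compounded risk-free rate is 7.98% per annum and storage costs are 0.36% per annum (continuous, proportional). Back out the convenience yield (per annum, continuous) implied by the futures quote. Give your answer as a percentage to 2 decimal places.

5.13%

F = S·e^((r+u−y)T) ⇒ (r+u−y) = ln(F/S)/T
ln(2689/2604) = 0.032121; /T ⇒ 0.032121
y = r + u − ln(F/S)/T = 0.0798 + 0.0036 − 0.032121 = 0.051279
y = 5.13%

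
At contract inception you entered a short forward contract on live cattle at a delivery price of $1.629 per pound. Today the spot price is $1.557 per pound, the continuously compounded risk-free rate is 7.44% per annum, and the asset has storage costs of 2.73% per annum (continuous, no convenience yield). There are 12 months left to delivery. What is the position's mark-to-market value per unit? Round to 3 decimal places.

Current fair forward for the remaining 12 months: F = S·e^((r + u)·T), (r + u) = 0.0744 + 0.0273 = 0.1017
F = 1.557 · e^(0.1017 × 12/12) = 1.557 × 1.107051 = 1.7237
Value of long forward = (F − K)·e^(−rT) = (1.7237 − 1.629) · e^(−0.0744·12/12)
= 0.0947 × 0.928300 = 0.088
Short position value = −(long value) = -$0.088

-$0.088 per pound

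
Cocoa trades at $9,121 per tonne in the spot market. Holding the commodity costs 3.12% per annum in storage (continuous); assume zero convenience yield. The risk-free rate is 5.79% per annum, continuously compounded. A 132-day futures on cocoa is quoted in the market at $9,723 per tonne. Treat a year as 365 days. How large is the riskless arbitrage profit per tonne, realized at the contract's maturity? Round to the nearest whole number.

Fair futures: F* = S·e^(carry·T), with carry = (r + u) = 0.0579 + 0.0312 = 0.0891
F* = 9121 · e^(0.0891 × 132/365) = 9121 · e^0.032222 = 9121 × 1.032747 = $9419.6854
Market $9723 > fair $9419.6854: forward overpriced → cash-and-carry (buy spot, short the forward).
At maturity, profit = |F_mkt − F*| = |9723 − 9419.6854| = $303 per tonne

$303 per tonne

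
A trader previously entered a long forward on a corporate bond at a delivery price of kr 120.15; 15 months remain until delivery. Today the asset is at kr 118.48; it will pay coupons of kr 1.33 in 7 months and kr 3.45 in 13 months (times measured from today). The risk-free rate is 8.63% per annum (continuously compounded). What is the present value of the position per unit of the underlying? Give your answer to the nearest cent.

kr 6.21

PV(remaining coupons) I = 1.33·e^(−0.0863·7/12) + 3.45·e^(−0.0863·13/12) = 4.4068
Current forward F = (S − I)·e^(rT) = (118.48 − 4.4068)·e^(0.0863·15/12) = 114.0732 × 1.113908 = 127.0671
Value (long) = (F − K)·e^(−rT) = (127.0671 − 120.15) × 0.897740 = 6.2098
Value = kr 6.21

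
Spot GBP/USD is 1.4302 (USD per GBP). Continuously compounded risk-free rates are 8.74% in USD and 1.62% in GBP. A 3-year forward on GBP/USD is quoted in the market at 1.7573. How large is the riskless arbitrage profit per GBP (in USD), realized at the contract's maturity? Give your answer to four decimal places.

Fair forward: F* = S·e^(carry·T), with carry = (r_USD − r_GBP) = 0.0874 − 0.0162 = 0.0712
F* = 1.4302 · e^(0.0712 × 3) = 1.4302 · e^0.213600 = 1.4302 × 1.238127 = 1.7708
Market 1.7573 < fair 1.7708: forward underpriced → reverse cash-and-carry (short spot, go long the forward).
At maturity, profit = |F_mkt − F*| = |1.7573 − 1.7708| = 0.0135 per GBP (in USD)

0.0135 per GBP (in USD)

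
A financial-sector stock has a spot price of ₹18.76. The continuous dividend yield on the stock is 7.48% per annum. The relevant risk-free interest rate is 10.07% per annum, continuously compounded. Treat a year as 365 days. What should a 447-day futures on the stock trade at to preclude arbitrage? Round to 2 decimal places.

₹19.36

F = S·e^((r − q)T) = 18.76 · e^((0.1007 − 0.0748) × 447/365)
= 18.76 · e^0.031719 = 18.76 × 1.032227
F = ₹19.36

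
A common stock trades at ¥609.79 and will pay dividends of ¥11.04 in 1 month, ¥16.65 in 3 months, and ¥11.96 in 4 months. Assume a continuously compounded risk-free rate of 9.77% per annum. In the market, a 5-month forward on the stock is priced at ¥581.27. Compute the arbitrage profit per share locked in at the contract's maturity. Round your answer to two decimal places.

¥13.47 per share

PV(dividends) I = 11.04·e^(−0.0977·1/12) + 16.65·e^(−0.0977·3/12) + 11.96·e^(−0.0977·4/12) = 38.7755
Fair forward F* = (S − I)·e^(rT) = (609.79 − 38.7755)·e^0.040708 = 571.0145 × 1.041548 = 594.7390
Market ¥581.27 < fair 594.7390: forward underpriced → reverse cash-and-carry (short the stock, invest proceeds at r, pay the dividends, go long the forward).
Profit at T = |F_mkt − F*| = |581.27 − 594.7390| = ¥13.47 per share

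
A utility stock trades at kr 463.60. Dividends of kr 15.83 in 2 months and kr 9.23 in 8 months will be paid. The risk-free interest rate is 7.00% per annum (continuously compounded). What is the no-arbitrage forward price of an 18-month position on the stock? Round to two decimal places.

kr 487.76

PV(dividends) I = 15.83·e^(−0.0700·2/12) + 9.23·e^(−0.0700·8/12)
I = 15.6464 + 8.8092 = 24.4556
F = (S − I)·e^(rT) = (463.60 − 24.4556) · e^(0.0700·18/12)
= 439.1444 · e^0.105000 = 439.1444 × 1.110711 = kr 487.76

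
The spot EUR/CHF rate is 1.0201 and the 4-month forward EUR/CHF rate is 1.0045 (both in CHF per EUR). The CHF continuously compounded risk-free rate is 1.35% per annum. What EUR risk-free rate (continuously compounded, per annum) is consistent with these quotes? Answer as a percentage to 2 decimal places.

F = S·e^((r_CHF − r_EUR)T) ⇒ r_EUR = r_CHF − ln(F/S)/T
ln(1.0045/1.0201) = -0.015411; /(4/12) = -0.046233
r_EUR = 0.0135 + 0.046233 = 0.059733
r_EUR = 5.97%

5.97%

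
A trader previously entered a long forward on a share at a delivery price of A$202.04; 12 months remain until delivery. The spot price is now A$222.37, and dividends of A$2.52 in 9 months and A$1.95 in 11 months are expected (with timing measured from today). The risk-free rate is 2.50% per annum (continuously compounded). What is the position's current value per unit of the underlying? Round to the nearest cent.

PV(remaining dividends) I = 2.52·e^(−0.0250·9/12) + 1.95·e^(−0.0250·11/12) = 4.3790
Current forward F = (S − I)·e^(rT) = (222.37 − 4.3790)·e^(0.0250·12/12) = 217.9910 × 1.025315 = 223.5094
Value (long) = (F − K)·e^(−rT) = (223.5094 − 202.04) × 0.975310 = 20.9393
Value = A$20.94

A$20.94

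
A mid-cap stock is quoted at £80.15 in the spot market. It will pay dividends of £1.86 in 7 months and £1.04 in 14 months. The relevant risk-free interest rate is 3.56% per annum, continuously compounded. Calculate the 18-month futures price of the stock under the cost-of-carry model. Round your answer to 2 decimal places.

£81.57

PV(dividends) I = 1.86·e^(−0.0356·7/12) + 1.04·e^(−0.0356·14/12)
I = 1.8218 + 0.9977 = 2.8195
F = (S − I)·e^(rT) = (80.15 − 2.8195) · e^(0.0356·18/12)
= 77.3305 · e^0.053400 = 77.3305 × 1.054852 = £81.57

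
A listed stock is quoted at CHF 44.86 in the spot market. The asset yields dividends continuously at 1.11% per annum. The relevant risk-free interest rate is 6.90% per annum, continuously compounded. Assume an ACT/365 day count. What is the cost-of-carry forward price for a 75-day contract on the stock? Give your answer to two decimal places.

CHF 45.40

F = S·e^((r − q)T) = 44.86 · e^((0.0690 − 0.0111) × 75/365)
= 44.86 · e^0.011897 = 44.86 × 1.011968
F = CHF 45.40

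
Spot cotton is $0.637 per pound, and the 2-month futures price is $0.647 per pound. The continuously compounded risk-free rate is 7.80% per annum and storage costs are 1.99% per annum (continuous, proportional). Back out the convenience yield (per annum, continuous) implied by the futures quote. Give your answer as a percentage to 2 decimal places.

0.44%

F = S·e^((r+u−y)T) ⇒ (r+u−y) = ln(F/S)/T
ln(0.647/0.637) = 0.015577; /T ⇒ 0.093462
y = r + u − ln(F/S)/T = 0.0780 + 0.0199 − 0.093462 = 0.004438
y = 0.44%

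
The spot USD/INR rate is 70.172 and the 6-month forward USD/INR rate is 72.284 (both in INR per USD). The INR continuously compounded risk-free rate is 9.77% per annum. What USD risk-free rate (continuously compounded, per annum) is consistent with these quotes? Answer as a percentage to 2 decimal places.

3.84%

F = S·e^((r_INR − r_USD)T) ⇒ r_USD = r_INR − ln(F/S)/T
ln(72.284/70.172) = 0.029653; /(6/12) = 0.059306
r_USD = 0.0977 − 0.059306 = 0.038394
r_USD = 3.84%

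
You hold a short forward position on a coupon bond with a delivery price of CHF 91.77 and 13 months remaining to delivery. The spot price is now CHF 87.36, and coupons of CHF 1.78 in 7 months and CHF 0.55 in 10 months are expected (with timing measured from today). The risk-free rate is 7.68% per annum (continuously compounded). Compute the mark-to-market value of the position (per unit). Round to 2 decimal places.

PV(remaining coupons) I = 1.78·e^(−0.0768·7/12) + 0.55·e^(−0.0768·10/12) = 2.2179
Current forward F = (S − I)·e^(rT) = (87.36 − 2.2179)·e^(0.0768·13/12) = 85.1421 × 1.086759 = 92.5289
Value (long) = (F − K)·e^(−rT) = (92.5289 − 91.77) × 0.920167 = 0.6983
Short position value = −(long value) = -CHF 0.70

-CHF 0.70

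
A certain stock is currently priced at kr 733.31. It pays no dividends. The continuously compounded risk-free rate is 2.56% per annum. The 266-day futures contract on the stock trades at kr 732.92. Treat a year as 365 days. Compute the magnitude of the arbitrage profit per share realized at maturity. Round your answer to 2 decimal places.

Fair futures: F* = S·e^(carry·T), with carry = r = 0.0256
F* = 733.31 · e^(0.0256 × 266/365) = 733.31 · e^0.018656 = 733.31 × 1.018831 = kr 747.1190
Market kr 732.92 < fair kr 747.1190: forward underpriced → reverse cash-and-carry (short spot, go long the forward).
At maturity, profit = |F_mkt − F*| = |732.92 − 747.1190| = kr 14.20 per share

kr 14.20 per share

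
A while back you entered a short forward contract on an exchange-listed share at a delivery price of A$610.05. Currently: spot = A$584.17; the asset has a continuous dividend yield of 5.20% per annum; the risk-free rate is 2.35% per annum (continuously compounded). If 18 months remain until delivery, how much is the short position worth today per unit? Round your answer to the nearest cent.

A$48.58

Current fair forward for the remaining 18 months: F = S·e^((r − q)·T), (r − q) = 0.0235 − 0.0520 = -0.0285
F = 584.17 · e^(-0.0285 × 18/12) = 584.17 × 0.958151 = 559.7231
Value of long forward = (F − K)·e^(−rT) = (559.7231 − 610.05) · e^(−0.0235·18/12)
= -50.3269 × 0.965364 = -48.58
Short position value = −(long value) = A$48.58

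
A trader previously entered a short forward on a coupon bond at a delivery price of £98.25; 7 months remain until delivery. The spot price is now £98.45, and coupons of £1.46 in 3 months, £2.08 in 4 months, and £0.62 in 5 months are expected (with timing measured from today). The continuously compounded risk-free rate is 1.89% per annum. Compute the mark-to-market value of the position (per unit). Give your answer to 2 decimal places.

PV(remaining coupons) I = 1.46·e^(−0.0189·3/12) + 2.08·e^(−0.0189·4/12) + 0.62·e^(−0.0189·5/12) = 4.1352
Current forward F = (S − I)·e^(rT) = (98.45 − 4.1352)·e^(0.0189·7/12) = 94.3148 × 1.011086 = 95.3604
Value (long) = (F − K)·e^(−rT) = (95.3604 − 98.25) × 0.989036 = -2.8579
Short position value = −(long value) = £2.86

£2.86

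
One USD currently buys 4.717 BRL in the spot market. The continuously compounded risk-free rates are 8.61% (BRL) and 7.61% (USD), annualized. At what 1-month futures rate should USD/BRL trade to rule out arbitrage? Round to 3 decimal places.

F = S·e^((r_BRL − r_USD)T) = 4.717 · e^((0.0861 − 0.0761) × 1/12)
= 4.717 · e^0.000833 = 4.717 × 1.000833
F = 4.721 BRL per USD

4.721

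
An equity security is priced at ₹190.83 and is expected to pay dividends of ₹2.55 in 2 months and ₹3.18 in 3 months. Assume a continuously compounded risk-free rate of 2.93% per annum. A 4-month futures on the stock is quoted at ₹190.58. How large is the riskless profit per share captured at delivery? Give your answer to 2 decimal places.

₹3.63 per share

PV(dividends) I = 2.55·e^(−0.0293·2/12) + 3.18·e^(−0.0293·3/12) = 5.6944
Fair futures F* = (S − I)·e^(rT) = (190.83 − 5.6944)·e^0.009767 = 185.1356 × 1.009815 = 186.9527
Market ₹190.58 > fair 186.9527: forward overpriced → cash-and-carry (borrow at r, buy the stock and collect the dividends, short the forward).
Profit at T = |F_mkt − F*| = |190.58 − 186.9527| = ₹3.63 per share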